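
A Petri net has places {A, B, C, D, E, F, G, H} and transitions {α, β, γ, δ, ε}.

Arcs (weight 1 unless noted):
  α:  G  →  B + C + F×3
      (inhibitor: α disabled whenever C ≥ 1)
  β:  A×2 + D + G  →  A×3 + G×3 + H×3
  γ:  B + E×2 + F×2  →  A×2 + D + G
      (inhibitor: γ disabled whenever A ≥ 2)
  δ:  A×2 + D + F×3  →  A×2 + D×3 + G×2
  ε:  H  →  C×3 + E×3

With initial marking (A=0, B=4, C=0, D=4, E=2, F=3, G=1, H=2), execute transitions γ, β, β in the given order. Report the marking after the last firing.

step 1: fire γ:  (A=0, B=4, C=0, D=4, E=2, F=3, G=1, H=2) → (A=2, B=3, C=0, D=5, E=0, F=1, G=2, H=2)
step 2: fire β:  (A=2, B=3, C=0, D=5, E=0, F=1, G=2, H=2) → (A=3, B=3, C=0, D=4, E=0, F=1, G=4, H=5)
step 3: fire β:  (A=3, B=3, C=0, D=4, E=0, F=1, G=4, H=5) → (A=4, B=3, C=0, D=3, E=0, F=1, G=6, H=8)

(A=4, B=3, C=0, D=3, E=0, F=1, G=6, H=8)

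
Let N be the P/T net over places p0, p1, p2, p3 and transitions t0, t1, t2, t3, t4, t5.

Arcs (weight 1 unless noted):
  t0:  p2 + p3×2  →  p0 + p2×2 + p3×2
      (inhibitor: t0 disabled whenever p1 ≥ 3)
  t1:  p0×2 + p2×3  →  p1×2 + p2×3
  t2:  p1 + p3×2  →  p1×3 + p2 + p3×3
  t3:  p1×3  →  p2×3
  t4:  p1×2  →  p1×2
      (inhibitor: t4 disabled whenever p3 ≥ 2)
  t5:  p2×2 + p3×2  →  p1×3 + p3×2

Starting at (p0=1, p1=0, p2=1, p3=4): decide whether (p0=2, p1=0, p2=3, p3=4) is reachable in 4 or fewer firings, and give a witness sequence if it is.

YES — reachable via ⟨t0, t5, t3⟩ (3 firings)

step 1: fire t0:  (p0=1, p1=0, p2=1, p3=4) → (p0=2, p1=0, p2=2, p3=4)
step 2: fire t5:  (p0=2, p1=0, p2=2, p3=4) → (p0=2, p1=3, p2=0, p3=4)
step 3: fire t3:  (p0=2, p1=3, p2=0, p3=4) → (p0=2, p1=0, p2=3, p3=4)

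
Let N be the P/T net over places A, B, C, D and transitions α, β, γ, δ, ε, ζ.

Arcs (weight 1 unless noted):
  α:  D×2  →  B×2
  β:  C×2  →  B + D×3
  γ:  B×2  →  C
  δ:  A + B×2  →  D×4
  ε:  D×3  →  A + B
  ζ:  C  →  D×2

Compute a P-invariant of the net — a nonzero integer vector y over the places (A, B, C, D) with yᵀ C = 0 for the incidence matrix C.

Incidence matrix C (rows=places, cols=transitions):
        α    β    γ    δ    ε    ζ
    A   0    0    0   -1    1    0
    B   2    1   -2   -2    1    0
    C   0   -2    1    0    0   -1
    D  -2    3    0    4   -3    2

Candidate y = [2, 1, 2, 1]; check y·C column-wise:
  col α: 2·0 + 1·2 + 2·0 + 1·-2 = 0
  col β: 2·0 + 1·1 + 2·-2 + 1·3 = 0
  col γ: 2·0 + 1·-2 + 2·1 + 1·0 = 0
  col δ: 2·-1 + 1·-2 + 2·0 + 1·4 = 0
  col ε: 2·1 + 1·1 + 2·0 + 1·-3 = 0
  col ζ: 2·0 + 1·0 + 2·-1 + 1·2 = 0

y = (A:2, B:1, C:2, D:1)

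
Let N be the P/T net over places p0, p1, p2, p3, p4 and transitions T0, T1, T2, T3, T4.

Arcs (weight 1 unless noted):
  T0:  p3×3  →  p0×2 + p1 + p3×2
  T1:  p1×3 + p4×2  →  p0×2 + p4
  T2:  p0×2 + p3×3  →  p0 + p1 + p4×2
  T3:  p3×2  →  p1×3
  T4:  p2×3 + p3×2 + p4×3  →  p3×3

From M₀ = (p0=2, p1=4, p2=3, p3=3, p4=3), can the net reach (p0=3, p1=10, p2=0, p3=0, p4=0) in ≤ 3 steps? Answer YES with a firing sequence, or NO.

depth 0: 1 marking
depth 1: 6 markings reached so far
depth 2: 13 markings reached so far
depth 3: 20 markings reached so far
target is not among the 20 markings reachable within 3 steps

NO — not reachable within 3 firings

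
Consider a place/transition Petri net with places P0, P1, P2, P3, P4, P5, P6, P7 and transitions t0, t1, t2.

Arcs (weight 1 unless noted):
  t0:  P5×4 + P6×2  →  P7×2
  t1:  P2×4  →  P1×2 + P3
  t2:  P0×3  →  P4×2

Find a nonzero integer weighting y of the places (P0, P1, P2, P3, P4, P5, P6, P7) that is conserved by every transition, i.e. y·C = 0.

Incidence matrix C (rows=places, cols=transitions):
       t0   t1   t2
   P0   0    0   -3
   P1   0    2    0
   P2   0   -4    0
   P3   0    1    0
   P4   0    0    2
   P5  -4    0    0
   P6  -2    0    0
   P7   2    0    0

Candidate y = [0, 2, 1, 0, 0, 0, 0, 0]; check y·C column-wise:
  col t0: 2·0 + 1·0 + 0·-4 + 0·-2 + 0·2 = 0
  col t1: 2·2 + 1·-4 + 0·1 = 0
  col t2: 0·-3 + 2·0 + 1·0 + 0·2 = 0

y = (P0:0, P1:2, P2:1, P3:0, P4:0, P5:0, P6:0, P7:0)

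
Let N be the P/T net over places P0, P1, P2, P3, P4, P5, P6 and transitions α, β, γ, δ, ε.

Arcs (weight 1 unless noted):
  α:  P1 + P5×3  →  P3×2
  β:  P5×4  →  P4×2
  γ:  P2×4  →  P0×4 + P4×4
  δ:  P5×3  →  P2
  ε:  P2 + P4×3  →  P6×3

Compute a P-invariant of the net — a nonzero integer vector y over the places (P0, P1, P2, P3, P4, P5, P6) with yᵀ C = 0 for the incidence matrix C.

Incidence matrix C (rows=places, cols=transitions):
        α    β    γ    δ    ε
   P0   0    0    4    0    0
   P1  -1    0    0    0    0
   P2   0    0   -4    1   -1
   P3   2    0    0    0    0
   P4   0    2    4    0   -3
   P5  -3   -4    0   -3    0
   P6   0    0    0    0    3

Candidate y = [0, 2, 0, 1, 0, 0, 0]; check y·C column-wise:
  col α: 2·-1 + 1·2 + 0·-3 = 0
  col β: 2·0 + 1·0 + 0·2 + 0·-4 = 0
  col γ: 0·4 + 2·0 + 0·-4 + 1·0 + 0·4 = 0
  col δ: 2·0 + 0·1 + 1·0 + 0·-3 = 0
  col ε: 2·0 + 0·-1 + 1·0 + 0·-3 + 0·3 = 0

y = (P0:0, P1:2, P2:0, P3:1, P4:0, P5:0, P6:0)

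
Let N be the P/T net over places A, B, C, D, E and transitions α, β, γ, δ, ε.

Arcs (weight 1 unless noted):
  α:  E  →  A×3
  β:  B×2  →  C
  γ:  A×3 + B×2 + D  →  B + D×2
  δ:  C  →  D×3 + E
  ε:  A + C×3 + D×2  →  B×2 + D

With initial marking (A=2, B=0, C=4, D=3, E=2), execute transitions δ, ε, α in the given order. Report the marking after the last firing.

(A=4, B=2, C=0, D=5, E=2)

step 1: fire δ:  (A=2, B=0, C=4, D=3, E=2) → (A=2, B=0, C=3, D=6, E=3)
step 2: fire ε:  (A=2, B=0, C=3, D=6, E=3) → (A=1, B=2, C=0, D=5, E=3)
step 3: fire α:  (A=1, B=2, C=0, D=5, E=3) → (A=4, B=2, C=0, D=5, E=2)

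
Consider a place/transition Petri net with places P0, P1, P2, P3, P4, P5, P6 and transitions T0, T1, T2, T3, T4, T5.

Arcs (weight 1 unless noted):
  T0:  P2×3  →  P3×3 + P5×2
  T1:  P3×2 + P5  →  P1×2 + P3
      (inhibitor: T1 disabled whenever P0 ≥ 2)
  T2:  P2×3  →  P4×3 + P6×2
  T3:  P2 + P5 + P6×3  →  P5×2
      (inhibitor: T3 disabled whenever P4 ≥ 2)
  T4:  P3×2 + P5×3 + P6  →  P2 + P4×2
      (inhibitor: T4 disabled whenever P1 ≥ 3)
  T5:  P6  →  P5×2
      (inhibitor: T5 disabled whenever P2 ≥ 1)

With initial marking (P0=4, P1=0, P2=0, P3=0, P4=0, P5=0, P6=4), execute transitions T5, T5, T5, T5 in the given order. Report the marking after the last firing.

step 1: fire T5:  (P0=4, P1=0, P2=0, P3=0, P4=0, P5=0, P6=4) → (P0=4, P1=0, P2=0, P3=0, P4=0, P5=2, P6=3)
step 2: fire T5:  (P0=4, P1=0, P2=0, P3=0, P4=0, P5=2, P6=3) → (P0=4, P1=0, P2=0, P3=0, P4=0, P5=4, P6=2)
step 3: fire T5:  (P0=4, P1=0, P2=0, P3=0, P4=0, P5=4, P6=2) → (P0=4, P1=0, P2=0, P3=0, P4=0, P5=6, P6=1)
step 4: fire T5:  (P0=4, P1=0, P2=0, P3=0, P4=0, P5=6, P6=1) → (P0=4, P1=0, P2=0, P3=0, P4=0, P5=8, P6=0)

(P0=4, P1=0, P2=0, P3=0, P4=0, P5=8, P6=0)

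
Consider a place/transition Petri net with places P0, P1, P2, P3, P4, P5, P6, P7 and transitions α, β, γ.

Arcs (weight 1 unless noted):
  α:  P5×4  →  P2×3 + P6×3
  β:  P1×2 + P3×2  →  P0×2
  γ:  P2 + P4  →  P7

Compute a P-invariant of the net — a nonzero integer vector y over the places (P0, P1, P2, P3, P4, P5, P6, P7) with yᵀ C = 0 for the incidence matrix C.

Incidence matrix C (rows=places, cols=transitions):
        α    β    γ
   P0   0    2    0
   P1   0   -2    0
   P2   3    0   -1
   P3   0   -2    0
   P4   0    0   -1
   P5  -4    0    0
   P6   3    0    0
   P7   0    0    1

Candidate y = [1, 1, 0, 0, 0, 0, 0, 0]; check y·C column-wise:
  col α: 1·0 + 1·0 + 0·3 + 0·-4 + 0·3 = 0
  col β: 1·2 + 1·-2 + 0·-2 = 0
  col γ: 1·0 + 1·0 + 0·-1 + 0·-1 + 0·1 = 0

y = (P0:1, P1:1, P2:0, P3:0, P4:0, P5:0, P6:0, P7:0)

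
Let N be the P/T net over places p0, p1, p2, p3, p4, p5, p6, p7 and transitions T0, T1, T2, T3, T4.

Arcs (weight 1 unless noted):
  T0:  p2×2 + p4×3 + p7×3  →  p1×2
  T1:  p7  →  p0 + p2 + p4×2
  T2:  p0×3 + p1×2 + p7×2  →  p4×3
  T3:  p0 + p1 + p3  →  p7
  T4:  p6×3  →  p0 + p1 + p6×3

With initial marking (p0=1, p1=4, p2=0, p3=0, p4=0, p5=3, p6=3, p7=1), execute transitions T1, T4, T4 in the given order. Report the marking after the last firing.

step 1: fire T1:  (p0=1, p1=4, p2=0, p3=0, p4=0, p5=3, p6=3, p7=1) → (p0=2, p1=4, p2=1, p3=0, p4=2, p5=3, p6=3, p7=0)
step 2: fire T4:  (p0=2, p1=4, p2=1, p3=0, p4=2, p5=3, p6=3, p7=0) → (p0=3, p1=5, p2=1, p3=0, p4=2, p5=3, p6=3, p7=0)
step 3: fire T4:  (p0=3, p1=5, p2=1, p3=0, p4=2, p5=3, p6=3, p7=0) → (p0=4, p1=6, p2=1, p3=0, p4=2, p5=3, p6=3, p7=0)

(p0=4, p1=6, p2=1, p3=0, p4=2, p5=3, p6=3, p7=0)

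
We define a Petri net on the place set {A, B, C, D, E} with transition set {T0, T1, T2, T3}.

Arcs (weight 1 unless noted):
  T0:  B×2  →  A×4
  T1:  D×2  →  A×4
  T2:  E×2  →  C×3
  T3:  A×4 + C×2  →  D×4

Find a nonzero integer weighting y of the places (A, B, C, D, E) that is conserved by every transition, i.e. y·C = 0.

y = (A:1, B:2, C:2, D:2, E:3)

Incidence matrix C (rows=places, cols=transitions):
       T0   T1   T2   T3
    A   4    4    0   -4
    B  -2    0    0    0
    C   0    0    3   -2
    D   0   -2    0    4
    E   0    0   -2    0

Candidate y = [1, 2, 2, 2, 3]; check y·C column-wise:
  col T0: 1·4 + 2·-2 + 2·0 + 2·0 + 3·0 = 0
  col T1: 1·4 + 2·0 + 2·0 + 2·-2 + 3·0 = 0
  col T2: 1·0 + 2·0 + 2·3 + 2·0 + 3·-2 = 0
  col T3: 1·-4 + 2·0 + 2·-2 + 2·4 + 3·0 = 0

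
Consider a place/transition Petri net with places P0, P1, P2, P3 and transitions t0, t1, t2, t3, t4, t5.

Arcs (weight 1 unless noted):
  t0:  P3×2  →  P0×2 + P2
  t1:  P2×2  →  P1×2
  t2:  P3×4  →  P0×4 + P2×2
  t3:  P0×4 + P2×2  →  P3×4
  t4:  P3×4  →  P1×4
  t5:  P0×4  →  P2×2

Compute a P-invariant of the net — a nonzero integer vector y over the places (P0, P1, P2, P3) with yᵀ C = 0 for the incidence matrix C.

Incidence matrix C (rows=places, cols=transitions):
       t0   t1   t2   t3   t4   t5
   P0   2    0    4   -4    0   -4
   P1   0    2    0    0    4    0
   P2   1   -2    2   -2    0    2
   P3  -2    0   -4    4   -4    0

Candidate y = [1, 2, 2, 2]; check y·C column-wise:
  col t0: 1·2 + 2·0 + 2·1 + 2·-2 = 0
  col t1: 1·0 + 2·2 + 2·-2 + 2·0 = 0
  col t2: 1·4 + 2·0 + 2·2 + 2·-4 = 0
  col t3: 1·-4 + 2·0 + 2·-2 + 2·4 = 0
  col t4: 1·0 + 2·4 + 2·0 + 2·-4 = 0
  col t5: 1·-4 + 2·0 + 2·2 + 2·0 = 0

y = (P0:1, P1:2, P2:2, P3:2)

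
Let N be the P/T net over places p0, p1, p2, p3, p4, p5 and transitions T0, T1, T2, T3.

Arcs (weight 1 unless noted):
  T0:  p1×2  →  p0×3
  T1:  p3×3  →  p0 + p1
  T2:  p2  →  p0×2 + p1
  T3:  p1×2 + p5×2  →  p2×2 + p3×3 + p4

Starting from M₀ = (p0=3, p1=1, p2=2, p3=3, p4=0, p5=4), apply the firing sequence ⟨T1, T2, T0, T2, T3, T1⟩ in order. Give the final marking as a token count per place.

(p0=12, p1=1, p2=2, p3=0, p4=1, p5=2)

step 1: fire T1:  (p0=3, p1=1, p2=2, p3=3, p4=0, p5=4) → (p0=4, p1=2, p2=2, p3=0, p4=0, p5=4)
step 2: fire T2:  (p0=4, p1=2, p2=2, p3=0, p4=0, p5=4) → (p0=6, p1=3, p2=1, p3=0, p4=0, p5=4)
step 3: fire T0:  (p0=6, p1=3, p2=1, p3=0, p4=0, p5=4) → (p0=9, p1=1, p2=1, p3=0, p4=0, p5=4)
step 4: fire T2:  (p0=9, p1=1, p2=1, p3=0, p4=0, p5=4) → (p0=11, p1=2, p2=0, p3=0, p4=0, p5=4)
step 5: fire T3:  (p0=11, p1=2, p2=0, p3=0, p4=0, p5=4) → (p0=11, p1=0, p2=2, p3=3, p4=1, p5=2)
step 6: fire T1:  (p0=11, p1=0, p2=2, p3=3, p4=1, p5=2) → (p0=12, p1=1, p2=2, p3=0, p4=1, p5=2)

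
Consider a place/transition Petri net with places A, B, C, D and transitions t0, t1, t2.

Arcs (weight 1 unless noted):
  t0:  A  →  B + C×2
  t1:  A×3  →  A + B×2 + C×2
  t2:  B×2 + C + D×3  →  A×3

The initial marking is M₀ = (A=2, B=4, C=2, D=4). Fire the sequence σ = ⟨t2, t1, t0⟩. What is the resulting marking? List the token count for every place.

step 1: fire t2:  (A=2, B=4, C=2, D=4) → (A=5, B=2, C=1, D=1)
step 2: fire t1:  (A=5, B=2, C=1, D=1) → (A=3, B=4, C=3, D=1)
step 3: fire t0:  (A=3, B=4, C=3, D=1) → (A=2, B=5, C=5, D=1)

(A=2, B=5, C=5, D=1)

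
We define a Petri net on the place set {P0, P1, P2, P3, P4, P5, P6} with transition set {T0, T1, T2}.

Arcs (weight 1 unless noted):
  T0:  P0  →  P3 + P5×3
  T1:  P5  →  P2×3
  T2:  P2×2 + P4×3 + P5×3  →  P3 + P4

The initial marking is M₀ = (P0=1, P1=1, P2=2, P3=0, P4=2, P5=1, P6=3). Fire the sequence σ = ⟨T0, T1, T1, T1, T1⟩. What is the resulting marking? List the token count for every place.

(P0=0, P1=1, P2=14, P3=1, P4=2, P5=0, P6=3)

step 1: fire T0:  (P0=1, P1=1, P2=2, P3=0, P4=2, P5=1, P6=3) → (P0=0, P1=1, P2=2, P3=1, P4=2, P5=4, P6=3)
step 2: fire T1:  (P0=0, P1=1, P2=2, P3=1, P4=2, P5=4, P6=3) → (P0=0, P1=1, P2=5, P3=1, P4=2, P5=3, P6=3)
step 3: fire T1:  (P0=0, P1=1, P2=5, P3=1, P4=2, P5=3, P6=3) → (P0=0, P1=1, P2=8, P3=1, P4=2, P5=2, P6=3)
step 4: fire T1:  (P0=0, P1=1, P2=8, P3=1, P4=2, P5=2, P6=3) → (P0=0, P1=1, P2=11, P3=1, P4=2, P5=1, P6=3)
step 5: fire T1:  (P0=0, P1=1, P2=11, P3=1, P4=2, P5=1, P6=3) → (P0=0, P1=1, P2=14, P3=1, P4=2, P5=0, P6=3)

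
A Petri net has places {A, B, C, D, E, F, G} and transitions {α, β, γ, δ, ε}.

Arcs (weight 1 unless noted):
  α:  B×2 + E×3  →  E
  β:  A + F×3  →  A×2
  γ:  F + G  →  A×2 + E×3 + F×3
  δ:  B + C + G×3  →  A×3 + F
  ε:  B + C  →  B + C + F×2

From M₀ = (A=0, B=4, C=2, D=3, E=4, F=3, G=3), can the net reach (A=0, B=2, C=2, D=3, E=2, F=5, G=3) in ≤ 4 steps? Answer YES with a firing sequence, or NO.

step 1: fire α:  (A=0, B=4, C=2, D=3, E=4, F=3, G=3) → (A=0, B=2, C=2, D=3, E=2, F=3, G=3)
step 2: fire ε:  (A=0, B=2, C=2, D=3, E=2, F=3, G=3) → (A=0, B=2, C=2, D=3, E=2, F=5, G=3)

YES — reachable via ⟨α, ε⟩ (2 firings)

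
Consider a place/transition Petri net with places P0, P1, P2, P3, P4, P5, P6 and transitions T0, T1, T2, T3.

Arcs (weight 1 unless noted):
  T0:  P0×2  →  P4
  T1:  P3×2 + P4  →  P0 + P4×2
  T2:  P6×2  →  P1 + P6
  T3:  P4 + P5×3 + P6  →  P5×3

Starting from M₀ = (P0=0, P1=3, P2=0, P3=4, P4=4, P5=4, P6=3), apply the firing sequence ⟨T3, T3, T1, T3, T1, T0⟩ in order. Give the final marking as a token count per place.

(P0=0, P1=3, P2=0, P3=0, P4=4, P5=4, P6=0)

step 1: fire T3:  (P0=0, P1=3, P2=0, P3=4, P4=4, P5=4, P6=3) → (P0=0, P1=3, P2=0, P3=4, P4=3, P5=4, P6=2)
step 2: fire T3:  (P0=0, P1=3, P2=0, P3=4, P4=3, P5=4, P6=2) → (P0=0, P1=3, P2=0, P3=4, P4=2, P5=4, P6=1)
step 3: fire T1:  (P0=0, P1=3, P2=0, P3=4, P4=2, P5=4, P6=1) → (P0=1, P1=3, P2=0, P3=2, P4=3, P5=4, P6=1)
step 4: fire T3:  (P0=1, P1=3, P2=0, P3=2, P4=3, P5=4, P6=1) → (P0=1, P1=3, P2=0, P3=2, P4=2, P5=4, P6=0)
step 5: fire T1:  (P0=1, P1=3, P2=0, P3=2, P4=2, P5=4, P6=0) → (P0=2, P1=3, P2=0, P3=0, P4=3, P5=4, P6=0)
step 6: fire T0:  (P0=2, P1=3, P2=0, P3=0, P4=3, P5=4, P6=0) → (P0=0, P1=3, P2=0, P3=0, P4=4, P5=4, P6=0)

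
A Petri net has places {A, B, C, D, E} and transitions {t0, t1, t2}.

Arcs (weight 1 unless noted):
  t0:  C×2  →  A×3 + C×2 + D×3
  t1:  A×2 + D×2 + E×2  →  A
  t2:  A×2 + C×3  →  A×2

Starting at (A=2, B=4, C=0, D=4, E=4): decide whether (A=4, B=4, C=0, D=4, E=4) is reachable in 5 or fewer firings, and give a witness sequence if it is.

depth 0: 1 marking
depth 1: 2 markings reached so far
depth 2: 2 markings reached so far
(frontier empty at depth 2; search complete)
target is not among the 2 markings reachable within 5 steps

NO — not reachable within 5 firings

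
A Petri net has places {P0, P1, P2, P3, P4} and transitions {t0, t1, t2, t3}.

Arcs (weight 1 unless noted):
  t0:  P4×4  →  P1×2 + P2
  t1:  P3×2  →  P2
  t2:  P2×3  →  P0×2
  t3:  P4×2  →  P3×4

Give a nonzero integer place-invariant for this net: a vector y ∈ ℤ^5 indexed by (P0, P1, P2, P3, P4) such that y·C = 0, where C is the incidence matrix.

Incidence matrix C (rows=places, cols=transitions):
       t0   t1   t2   t3
   P0   0    0    2    0
   P1   2    0    0    0
   P2   1    1   -3    0
   P3   0   -2    0    4
   P4  -4    0    0   -2

Candidate y = [3, 3, 2, 1, 2]; check y·C column-wise:
  col t0: 3·0 + 3·2 + 2·1 + 1·0 + 2·-4 = 0
  col t1: 3·0 + 3·0 + 2·1 + 1·-2 + 2·0 = 0
  col t2: 3·2 + 3·0 + 2·-3 + 1·0 + 2·0 = 0
  col t3: 3·0 + 3·0 + 2·0 + 1·4 + 2·-2 = 0

y = (P0:3, P1:3, P2:2, P3:1, P4:2)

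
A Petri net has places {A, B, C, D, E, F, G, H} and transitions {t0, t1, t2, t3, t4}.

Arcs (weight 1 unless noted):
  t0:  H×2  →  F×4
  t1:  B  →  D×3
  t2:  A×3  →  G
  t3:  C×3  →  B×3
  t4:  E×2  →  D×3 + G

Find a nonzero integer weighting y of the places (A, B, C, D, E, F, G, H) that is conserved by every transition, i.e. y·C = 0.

Incidence matrix C (rows=places, cols=transitions):
       t0   t1   t2   t3   t4
    A   0    0   -3    0    0
    B   0   -1    0    3    0
    C   0    0    0   -3    0
    D   0    3    0    0    3
    E   0    0    0    0   -2
    F   4    0    0    0    0
    G   0    0    1    0    1
    H  -2    0    0    0    0

Candidate y = [0, 6, 6, 2, 3, 0, 0, 0]; check y·C column-wise:
  col t0: 6·0 + 6·0 + 2·0 + 3·0 + 0·4 + 0·-2 = 0
  col t1: 6·-1 + 6·0 + 2·3 + 3·0 = 0
  col t2: 0·-3 + 6·0 + 6·0 + 2·0 + 3·0 + 0·1 = 0
  col t3: 6·3 + 6·-3 + 2·0 + 3·0 = 0
  col t4: 6·0 + 6·0 + 2·3 + 3·-2 + 0·1 = 0

y = (A:0, B:6, C:6, D:2, E:3, F:0, G:0, H:0)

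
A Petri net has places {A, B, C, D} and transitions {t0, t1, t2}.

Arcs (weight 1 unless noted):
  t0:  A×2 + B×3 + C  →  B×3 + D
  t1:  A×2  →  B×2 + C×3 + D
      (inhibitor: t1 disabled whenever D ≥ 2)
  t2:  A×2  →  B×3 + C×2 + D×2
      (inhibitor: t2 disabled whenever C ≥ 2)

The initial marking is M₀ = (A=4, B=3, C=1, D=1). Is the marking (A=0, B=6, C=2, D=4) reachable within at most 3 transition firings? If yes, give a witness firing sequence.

step 1: fire t0:  (A=4, B=3, C=1, D=1) → (A=2, B=3, C=0, D=2)
step 2: fire t2:  (A=2, B=3, C=0, D=2) → (A=0, B=6, C=2, D=4)

YES — reachable via ⟨t0, t2⟩ (2 firings)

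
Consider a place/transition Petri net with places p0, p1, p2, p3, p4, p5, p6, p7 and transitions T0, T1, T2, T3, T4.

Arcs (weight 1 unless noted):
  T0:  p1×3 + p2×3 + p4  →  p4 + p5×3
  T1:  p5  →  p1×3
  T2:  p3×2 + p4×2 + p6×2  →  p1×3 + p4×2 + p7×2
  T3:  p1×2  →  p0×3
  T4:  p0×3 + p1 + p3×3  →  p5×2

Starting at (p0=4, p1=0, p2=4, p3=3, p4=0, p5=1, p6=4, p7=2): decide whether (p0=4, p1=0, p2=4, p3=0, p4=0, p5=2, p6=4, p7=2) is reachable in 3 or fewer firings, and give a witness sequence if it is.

YES — reachable via ⟨T1, T3, T4⟩ (3 firings)

step 1: fire T1:  (p0=4, p1=0, p2=4, p3=3, p4=0, p5=1, p6=4, p7=2) → (p0=4, p1=3, p2=4, p3=3, p4=0, p5=0, p6=4, p7=2)
step 2: fire T3:  (p0=4, p1=3, p2=4, p3=3, p4=0, p5=0, p6=4, p7=2) → (p0=7, p1=1, p2=4, p3=3, p4=0, p5=0, p6=4, p7=2)
step 3: fire T4:  (p0=7, p1=1, p2=4, p3=3, p4=0, p5=0, p6=4, p7=2) → (p0=4, p1=0, p2=4, p3=0, p4=0, p5=2, p6=4, p7=2)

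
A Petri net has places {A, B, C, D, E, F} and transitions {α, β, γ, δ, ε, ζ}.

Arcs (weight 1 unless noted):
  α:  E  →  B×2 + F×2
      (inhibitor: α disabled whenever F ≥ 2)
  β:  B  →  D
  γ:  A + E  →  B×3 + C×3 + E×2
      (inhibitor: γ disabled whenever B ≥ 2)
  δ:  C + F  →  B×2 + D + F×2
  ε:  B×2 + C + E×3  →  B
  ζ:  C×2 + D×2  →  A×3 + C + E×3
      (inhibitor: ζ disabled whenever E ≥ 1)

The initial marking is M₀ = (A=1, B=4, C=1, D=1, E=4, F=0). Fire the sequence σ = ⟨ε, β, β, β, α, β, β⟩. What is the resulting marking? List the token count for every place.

(A=1, B=0, C=0, D=6, E=0, F=2)

step 1: fire ε:  (A=1, B=4, C=1, D=1, E=4, F=0) → (A=1, B=3, C=0, D=1, E=1, F=0)
step 2: fire β:  (A=1, B=3, C=0, D=1, E=1, F=0) → (A=1, B=2, C=0, D=2, E=1, F=0)
step 3: fire β:  (A=1, B=2, C=0, D=2, E=1, F=0) → (A=1, B=1, C=0, D=3, E=1, F=0)
step 4: fire β:  (A=1, B=1, C=0, D=3, E=1, F=0) → (A=1, B=0, C=0, D=4, E=1, F=0)
step 5: fire α:  (A=1, B=0, C=0, D=4, E=1, F=0) → (A=1, B=2, C=0, D=4, E=0, F=2)
step 6: fire β:  (A=1, B=2, C=0, D=4, E=0, F=2) → (A=1, B=1, C=0, D=5, E=0, F=2)
step 7: fire β:  (A=1, B=1, C=0, D=5, E=0, F=2) → (A=1, B=0, C=0, D=6, E=0, F=2)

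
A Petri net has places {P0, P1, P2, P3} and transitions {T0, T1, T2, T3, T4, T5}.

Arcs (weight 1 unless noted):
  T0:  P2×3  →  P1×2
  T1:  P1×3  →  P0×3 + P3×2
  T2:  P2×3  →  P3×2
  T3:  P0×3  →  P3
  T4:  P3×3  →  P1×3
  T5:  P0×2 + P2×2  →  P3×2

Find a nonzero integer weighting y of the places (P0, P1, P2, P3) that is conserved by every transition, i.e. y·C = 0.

Incidence matrix C (rows=places, cols=transitions):
       T0   T1   T2   T3   T4   T5
   P0   0    3    0   -3    0   -2
   P1   2   -3    0    0    3    0
   P2  -3    0   -3    0    0   -2
   P3   0    2    2    1   -3    2

Candidate y = [1, 3, 2, 3]; check y·C column-wise:
  col T0: 1·0 + 3·2 + 2·-3 + 3·0 = 0
  col T1: 1·3 + 3·-3 + 2·0 + 3·2 = 0
  col T2: 1·0 + 3·0 + 2·-3 + 3·2 = 0
  col T3: 1·-3 + 3·0 + 2·0 + 3·1 = 0
  col T4: 1·0 + 3·3 + 2·0 + 3·-3 = 0
  col T5: 1·-2 + 3·0 + 2·-2 + 3·2 = 0

y = (P0:1, P1:3, P2:2, P3:3)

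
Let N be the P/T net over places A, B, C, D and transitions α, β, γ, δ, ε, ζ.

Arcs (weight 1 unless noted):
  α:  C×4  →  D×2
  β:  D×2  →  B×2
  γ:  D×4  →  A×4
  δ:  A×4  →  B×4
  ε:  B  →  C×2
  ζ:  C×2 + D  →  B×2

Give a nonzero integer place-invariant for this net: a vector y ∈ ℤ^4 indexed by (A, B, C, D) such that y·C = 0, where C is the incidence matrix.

Incidence matrix C (rows=places, cols=transitions):
        α    β    γ    δ    ε    ζ
    A   0    0    4   -4    0    0
    B   0    2    0    4   -1    2
    C  -4    0    0    0    2   -2
    D   2   -2   -4    0    0   -1

Candidate y = [2, 2, 1, 2]; check y·C column-wise:
  col α: 2·0 + 2·0 + 1·-4 + 2·2 = 0
  col β: 2·0 + 2·2 + 1·0 + 2·-2 = 0
  col γ: 2·4 + 2·0 + 1·0 + 2·-4 = 0
  col δ: 2·-4 + 2·4 + 1·0 + 2·0 = 0
  col ε: 2·0 + 2·-1 + 1·2 + 2·0 = 0
  col ζ: 2·0 + 2·2 + 1·-2 + 2·-1 = 0

y = (A:2, B:2, C:1, D:2)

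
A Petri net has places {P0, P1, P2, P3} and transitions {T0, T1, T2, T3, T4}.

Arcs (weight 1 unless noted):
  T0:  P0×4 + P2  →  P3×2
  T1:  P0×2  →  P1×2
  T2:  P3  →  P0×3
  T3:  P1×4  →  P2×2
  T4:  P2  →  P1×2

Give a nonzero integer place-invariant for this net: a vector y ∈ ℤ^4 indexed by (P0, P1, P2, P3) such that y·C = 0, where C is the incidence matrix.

Incidence matrix C (rows=places, cols=transitions):
       T0   T1   T2   T3   T4
   P0  -4   -2    3    0    0
   P1   0    2    0   -4    2
   P2  -1    0    0    2   -1
   P3   2    0   -1    0    0

Candidate y = [1, 1, 2, 3]; check y·C column-wise:
  col T0: 1·-4 + 1·0 + 2·-1 + 3·2 = 0
  col T1: 1·-2 + 1·2 + 2·0 + 3·0 = 0
  col T2: 1·3 + 1·0 + 2·0 + 3·-1 = 0
  col T3: 1·0 + 1·-4 + 2·2 + 3·0 = 0
  col T4: 1·0 + 1·2 + 2·-1 + 3·0 = 0

y = (P0:1, P1:1, P2:2, P3:3)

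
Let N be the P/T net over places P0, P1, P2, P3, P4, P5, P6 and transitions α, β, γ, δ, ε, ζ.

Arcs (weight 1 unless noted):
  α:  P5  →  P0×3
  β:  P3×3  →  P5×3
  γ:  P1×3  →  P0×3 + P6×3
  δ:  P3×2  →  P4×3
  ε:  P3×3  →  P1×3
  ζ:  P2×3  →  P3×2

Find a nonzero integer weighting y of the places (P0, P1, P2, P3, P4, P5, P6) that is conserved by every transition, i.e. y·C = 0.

Incidence matrix C (rows=places, cols=transitions):
        α    β    γ    δ    ε    ζ
   P0   3    0    3    0    0    0
   P1   0    0   -3    0    3    0
   P2   0    0    0    0    0   -3
   P3   0   -3    0   -2   -3    2
   P4   0    0    0    3    0    0
   P5  -1    3    0    0    0    0
   P6   0    0    3    0    0    0

Candidate y = [1, 3, 2, 3, 2, 3, 2]; check y·C column-wise:
  col α: 1·3 + 3·0 + 2·0 + 3·0 + 2·0 + 3·-1 + 2·0 = 0
  col β: 1·0 + 3·0 + 2·0 + 3·-3 + 2·0 + 3·3 + 2·0 = 0
  col γ: 1·3 + 3·-3 + 2·0 + 3·0 + 2·0 + 3·0 + 2·3 = 0
  col δ: 1·0 + 3·0 + 2·0 + 3·-2 + 2·3 + 3·0 + 2·0 = 0
  col ε: 1·0 + 3·3 + 2·0 + 3·-3 + 2·0 + 3·0 + 2·0 = 0
  col ζ: 1·0 + 3·0 + 2·-3 + 3·2 + 2·0 + 3·0 + 2·0 = 0

y = (P0:1, P1:3, P2:2, P3:3, P4:2, P5:3, P6:2)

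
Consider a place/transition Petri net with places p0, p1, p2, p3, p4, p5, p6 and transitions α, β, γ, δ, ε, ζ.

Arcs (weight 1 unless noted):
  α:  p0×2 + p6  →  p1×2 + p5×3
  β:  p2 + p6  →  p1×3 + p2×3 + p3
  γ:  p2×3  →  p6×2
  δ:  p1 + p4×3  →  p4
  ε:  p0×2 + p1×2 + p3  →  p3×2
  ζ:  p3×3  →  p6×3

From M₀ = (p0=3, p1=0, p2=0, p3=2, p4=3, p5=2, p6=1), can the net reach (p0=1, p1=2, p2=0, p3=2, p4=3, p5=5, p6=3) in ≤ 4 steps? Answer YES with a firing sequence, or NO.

depth 0: 1 marking
depth 1: 2 markings reached so far
depth 2: 3 markings reached so far
depth 3: 3 markings reached so far
(frontier empty at depth 3; search complete)
target is not among the 3 markings reachable within 4 steps

NO — not reachable within 4 firings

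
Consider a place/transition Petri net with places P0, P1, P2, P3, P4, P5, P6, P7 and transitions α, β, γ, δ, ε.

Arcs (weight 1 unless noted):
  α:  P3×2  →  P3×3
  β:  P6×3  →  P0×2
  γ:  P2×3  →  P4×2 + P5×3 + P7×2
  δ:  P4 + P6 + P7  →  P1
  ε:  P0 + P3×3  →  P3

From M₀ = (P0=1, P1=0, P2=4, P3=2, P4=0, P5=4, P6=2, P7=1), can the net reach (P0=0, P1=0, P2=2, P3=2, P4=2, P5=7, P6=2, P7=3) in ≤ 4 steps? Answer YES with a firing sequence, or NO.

NO — not reachable within 4 firings

depth 0: 1 marking
depth 1: 3 markings reached so far
depth 2: 7 markings reached so far
depth 3: 13 markings reached so far
depth 4: 20 markings reached so far
target is not among the 20 markings reachable within 4 steps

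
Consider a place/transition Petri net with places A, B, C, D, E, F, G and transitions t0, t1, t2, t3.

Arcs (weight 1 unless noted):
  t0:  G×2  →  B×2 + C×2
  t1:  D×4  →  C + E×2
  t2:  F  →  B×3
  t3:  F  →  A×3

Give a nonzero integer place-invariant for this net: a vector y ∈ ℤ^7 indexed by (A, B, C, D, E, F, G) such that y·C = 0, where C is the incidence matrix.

y = (A:0, B:0, C:0, D:1, E:2, F:0, G:0)

Incidence matrix C (rows=places, cols=transitions):
       t0   t1   t2   t3
    A   0    0    0    3
    B   2    0    3    0
    C   2    1    0    0
    D   0   -4    0    0
    E   0    2    0    0
    F   0    0   -1   -1
    G  -2    0    0    0

Candidate y = [0, 0, 0, 1, 2, 0, 0]; check y·C column-wise:
  col t0: 0·2 + 0·2 + 1·0 + 2·0 + 0·-2 = 0
  col t1: 0·1 + 1·-4 + 2·2 = 0
  col t2: 0·3 + 1·0 + 2·0 + 0·-1 = 0
  col t3: 0·3 + 1·0 + 2·0 + 0·-1 = 0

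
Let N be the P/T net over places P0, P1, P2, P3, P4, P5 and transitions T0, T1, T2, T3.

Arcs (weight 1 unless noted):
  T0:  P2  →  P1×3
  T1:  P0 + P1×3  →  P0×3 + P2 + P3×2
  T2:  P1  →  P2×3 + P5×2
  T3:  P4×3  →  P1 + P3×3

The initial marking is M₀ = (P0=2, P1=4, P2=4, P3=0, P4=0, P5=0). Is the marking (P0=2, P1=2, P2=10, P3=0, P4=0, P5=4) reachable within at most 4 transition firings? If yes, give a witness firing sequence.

step 1: fire T2:  (P0=2, P1=4, P2=4, P3=0, P4=0, P5=0) → (P0=2, P1=3, P2=7, P3=0, P4=0, P5=2)
step 2: fire T2:  (P0=2, P1=3, P2=7, P3=0, P4=0, P5=2) → (P0=2, P1=2, P2=10, P3=0, P4=0, P5=4)

YES — reachable via ⟨T2, T2⟩ (2 firings)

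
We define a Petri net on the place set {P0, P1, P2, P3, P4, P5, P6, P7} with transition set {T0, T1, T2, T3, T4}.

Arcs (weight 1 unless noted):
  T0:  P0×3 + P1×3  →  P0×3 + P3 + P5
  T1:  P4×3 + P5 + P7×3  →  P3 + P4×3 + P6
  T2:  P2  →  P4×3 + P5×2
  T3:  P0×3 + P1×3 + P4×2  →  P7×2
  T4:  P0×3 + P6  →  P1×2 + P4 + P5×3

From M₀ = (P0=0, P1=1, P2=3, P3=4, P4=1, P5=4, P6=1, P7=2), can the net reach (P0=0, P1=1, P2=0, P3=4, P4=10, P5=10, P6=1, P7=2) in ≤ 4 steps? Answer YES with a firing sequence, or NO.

YES — reachable via ⟨T2, T2, T2⟩ (3 firings)

step 1: fire T2:  (P0=0, P1=1, P2=3, P3=4, P4=1, P5=4, P6=1, P7=2) → (P0=0, P1=1, P2=2, P3=4, P4=4, P5=6, P6=1, P7=2)
step 2: fire T2:  (P0=0, P1=1, P2=2, P3=4, P4=4, P5=6, P6=1, P7=2) → (P0=0, P1=1, P2=1, P3=4, P4=7, P5=8, P6=1, P7=2)
step 3: fire T2:  (P0=0, P1=1, P2=1, P3=4, P4=7, P5=8, P6=1, P7=2) → (P0=0, P1=1, P2=0, P3=4, P4=10, P5=10, P6=1, P7=2)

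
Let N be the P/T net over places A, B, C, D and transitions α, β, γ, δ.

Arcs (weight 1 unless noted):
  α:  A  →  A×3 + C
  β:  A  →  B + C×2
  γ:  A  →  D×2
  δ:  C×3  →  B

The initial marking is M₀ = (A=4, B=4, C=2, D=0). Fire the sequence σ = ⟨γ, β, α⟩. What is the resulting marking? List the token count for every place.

step 1: fire γ:  (A=4, B=4, C=2, D=0) → (A=3, B=4, C=2, D=2)
step 2: fire β:  (A=3, B=4, C=2, D=2) → (A=2, B=5, C=4, D=2)
step 3: fire α:  (A=2, B=5, C=4, D=2) → (A=4, B=5, C=5, D=2)

(A=4, B=5, C=5, D=2)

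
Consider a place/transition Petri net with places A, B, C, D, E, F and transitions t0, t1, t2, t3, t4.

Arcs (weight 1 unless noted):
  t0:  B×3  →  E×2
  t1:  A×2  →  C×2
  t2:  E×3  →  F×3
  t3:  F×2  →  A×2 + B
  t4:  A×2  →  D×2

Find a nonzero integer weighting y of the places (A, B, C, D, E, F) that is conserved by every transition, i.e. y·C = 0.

y = (A:2, B:2, C:2, D:2, E:3, F:3)

Incidence matrix C (rows=places, cols=transitions):
       t0   t1   t2   t3   t4
    A   0   -2    0    2   -2
    B  -3    0    0    1    0
    C   0    2    0    0    0
    D   0    0    0    0    2
    E   2    0   -3    0    0
    F   0    0    3   -2    0

Candidate y = [2, 2, 2, 2, 3, 3]; check y·C column-wise:
  col t0: 2·0 + 2·-3 + 2·0 + 2·0 + 3·2 + 3·0 = 0
  col t1: 2·-2 + 2·0 + 2·2 + 2·0 + 3·0 + 3·0 = 0
  col t2: 2·0 + 2·0 + 2·0 + 2·0 + 3·-3 + 3·3 = 0
  col t3: 2·2 + 2·1 + 2·0 + 2·0 + 3·0 + 3·-2 = 0
  col t4: 2·-2 + 2·0 + 2·0 + 2·2 + 3·0 + 3·0 = 0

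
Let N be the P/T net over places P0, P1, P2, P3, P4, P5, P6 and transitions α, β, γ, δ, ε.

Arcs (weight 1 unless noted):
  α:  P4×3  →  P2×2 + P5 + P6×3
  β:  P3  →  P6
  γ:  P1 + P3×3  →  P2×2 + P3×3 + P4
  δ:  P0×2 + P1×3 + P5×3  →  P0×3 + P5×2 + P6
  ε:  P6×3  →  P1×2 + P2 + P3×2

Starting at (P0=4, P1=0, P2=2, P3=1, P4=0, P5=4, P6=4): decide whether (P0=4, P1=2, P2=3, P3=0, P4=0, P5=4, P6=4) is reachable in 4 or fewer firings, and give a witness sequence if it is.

step 1: fire β:  (P0=4, P1=0, P2=2, P3=1, P4=0, P5=4, P6=4) → (P0=4, P1=0, P2=2, P3=0, P4=0, P5=4, P6=5)
step 2: fire ε:  (P0=4, P1=0, P2=2, P3=0, P4=0, P5=4, P6=5) → (P0=4, P1=2, P2=3, P3=2, P4=0, P5=4, P6=2)
step 3: fire β:  (P0=4, P1=2, P2=3, P3=2, P4=0, P5=4, P6=2) → (P0=4, P1=2, P2=3, P3=1, P4=0, P5=4, P6=3)
step 4: fire β:  (P0=4, P1=2, P2=3, P3=1, P4=0, P5=4, P6=3) → (P0=4, P1=2, P2=3, P3=0, P4=0, P5=4, P6=4)

YES — reachable via ⟨β, ε, β, β⟩ (4 firings)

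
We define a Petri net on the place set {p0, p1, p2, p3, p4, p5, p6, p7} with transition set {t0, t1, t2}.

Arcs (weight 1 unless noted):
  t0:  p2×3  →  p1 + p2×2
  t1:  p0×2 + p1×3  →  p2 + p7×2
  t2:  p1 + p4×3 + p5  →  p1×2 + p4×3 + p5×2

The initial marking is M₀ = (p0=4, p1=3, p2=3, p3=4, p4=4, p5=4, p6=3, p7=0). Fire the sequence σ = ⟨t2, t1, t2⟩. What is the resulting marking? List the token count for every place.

step 1: fire t2:  (p0=4, p1=3, p2=3, p3=4, p4=4, p5=4, p6=3, p7=0) → (p0=4, p1=4, p2=3, p3=4, p4=4, p5=5, p6=3, p7=0)
step 2: fire t1:  (p0=4, p1=4, p2=3, p3=4, p4=4, p5=5, p6=3, p7=0) → (p0=2, p1=1, p2=4, p3=4, p4=4, p5=5, p6=3, p7=2)
step 3: fire t2:  (p0=2, p1=1, p2=4, p3=4, p4=4, p5=5, p6=3, p7=2) → (p0=2, p1=2, p2=4, p3=4, p4=4, p5=6, p6=3, p7=2)

(p0=2, p1=2, p2=4, p3=4, p4=4, p5=6, p6=3, p7=2)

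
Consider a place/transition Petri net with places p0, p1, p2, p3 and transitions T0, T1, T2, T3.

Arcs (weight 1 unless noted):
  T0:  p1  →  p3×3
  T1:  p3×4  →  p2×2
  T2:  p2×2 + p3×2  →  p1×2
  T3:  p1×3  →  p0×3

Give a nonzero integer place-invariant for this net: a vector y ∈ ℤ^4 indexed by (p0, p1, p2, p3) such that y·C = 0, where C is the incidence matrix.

Incidence matrix C (rows=places, cols=transitions):
       T0   T1   T2   T3
   p0   0    0    0    3
   p1  -1    0    2   -3
   p2   0    2   -2    0
   p3   3   -4   -2    0

Candidate y = [3, 3, 2, 1]; check y·C column-wise:
  col T0: 3·0 + 3·-1 + 2·0 + 1·3 = 0
  col T1: 3·0 + 3·0 + 2·2 + 1·-4 = 0
  col T2: 3·0 + 3·2 + 2·-2 + 1·-2 = 0
  col T3: 3·3 + 3·-3 + 2·0 + 1·0 = 0

y = (p0:3, p1:3, p2:2, p3:1)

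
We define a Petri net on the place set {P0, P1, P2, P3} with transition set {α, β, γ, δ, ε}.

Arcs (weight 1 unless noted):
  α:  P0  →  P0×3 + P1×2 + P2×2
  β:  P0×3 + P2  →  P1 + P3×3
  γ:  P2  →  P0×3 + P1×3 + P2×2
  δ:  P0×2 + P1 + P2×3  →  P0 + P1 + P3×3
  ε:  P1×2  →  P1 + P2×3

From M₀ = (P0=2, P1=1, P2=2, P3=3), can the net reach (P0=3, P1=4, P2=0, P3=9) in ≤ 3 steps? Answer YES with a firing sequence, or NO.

depth 0: 1 marking
depth 1: 3 markings reached so far
depth 2: 12 markings reached so far
depth 3: 32 markings reached so far
target is not among the 32 markings reachable within 3 steps

NO — not reachable within 3 firings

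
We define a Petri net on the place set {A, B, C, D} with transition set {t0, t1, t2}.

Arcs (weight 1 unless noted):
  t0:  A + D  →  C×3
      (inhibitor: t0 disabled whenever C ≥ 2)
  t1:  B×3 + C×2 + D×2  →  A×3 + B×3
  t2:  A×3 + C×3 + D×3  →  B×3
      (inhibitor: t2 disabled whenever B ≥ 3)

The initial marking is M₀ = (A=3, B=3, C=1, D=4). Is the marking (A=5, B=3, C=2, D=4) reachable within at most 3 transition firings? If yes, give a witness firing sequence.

NO — not reachable within 3 firings

depth 0: 1 marking
depth 1: 2 markings reached so far
depth 2: 3 markings reached so far
depth 3: 3 markings reached so far
(frontier empty at depth 3; search complete)
target is not among the 3 markings reachable within 3 steps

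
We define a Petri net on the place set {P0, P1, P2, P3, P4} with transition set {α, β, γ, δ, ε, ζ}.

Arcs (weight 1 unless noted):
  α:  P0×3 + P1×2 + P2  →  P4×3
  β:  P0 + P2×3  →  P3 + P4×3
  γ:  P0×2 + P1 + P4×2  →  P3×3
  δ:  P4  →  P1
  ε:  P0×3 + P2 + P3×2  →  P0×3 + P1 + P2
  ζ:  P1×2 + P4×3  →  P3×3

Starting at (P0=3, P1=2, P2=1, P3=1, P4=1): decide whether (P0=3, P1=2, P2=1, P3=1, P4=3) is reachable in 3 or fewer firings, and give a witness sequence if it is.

depth 0: 1 marking
depth 1: 3 markings reached so far
depth 2: 4 markings reached so far
depth 3: 5 markings reached so far
target is not among the 5 markings reachable within 3 steps

NO — not reachable within 3 firings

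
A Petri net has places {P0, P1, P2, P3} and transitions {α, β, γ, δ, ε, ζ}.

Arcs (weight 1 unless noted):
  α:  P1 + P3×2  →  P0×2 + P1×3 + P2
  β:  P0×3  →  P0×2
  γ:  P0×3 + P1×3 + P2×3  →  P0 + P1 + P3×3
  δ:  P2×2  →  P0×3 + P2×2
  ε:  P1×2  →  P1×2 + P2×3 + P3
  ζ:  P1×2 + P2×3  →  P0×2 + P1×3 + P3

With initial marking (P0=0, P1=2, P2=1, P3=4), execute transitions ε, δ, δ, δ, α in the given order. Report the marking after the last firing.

step 1: fire ε:  (P0=0, P1=2, P2=1, P3=4) → (P0=0, P1=2, P2=4, P3=5)
step 2: fire δ:  (P0=0, P1=2, P2=4, P3=5) → (P0=3, P1=2, P2=4, P3=5)
step 3: fire δ:  (P0=3, P1=2, P2=4, P3=5) → (P0=6, P1=2, P2=4, P3=5)
step 4: fire δ:  (P0=6, P1=2, P2=4, P3=5) → (P0=9, P1=2, P2=4, P3=5)
step 5: fire α:  (P0=9, P1=2, P2=4, P3=5) → (P0=11, P1=4, P2=5, P3=3)

(P0=11, P1=4, P2=5, P3=3)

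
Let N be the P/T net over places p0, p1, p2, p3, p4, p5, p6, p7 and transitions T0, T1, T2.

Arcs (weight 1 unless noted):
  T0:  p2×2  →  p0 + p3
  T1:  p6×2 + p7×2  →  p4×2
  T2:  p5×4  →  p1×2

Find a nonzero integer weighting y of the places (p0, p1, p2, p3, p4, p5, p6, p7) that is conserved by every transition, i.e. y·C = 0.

Incidence matrix C (rows=places, cols=transitions):
       T0   T1   T2
   p0   1    0    0
   p1   0    0    2
   p2  -2    0    0
   p3   1    0    0
   p4   0    2    0
   p5   0    0   -4
   p6   0   -2    0
   p7   0   -2    0

Candidate y = [2, 0, 1, 0, 0, 0, 0, 0]; check y·C column-wise:
  col T0: 2·1 + 1·-2 + 0·1 = 0
  col T1: 2·0 + 1·0 + 0·2 + 0·-2 + 0·-2 = 0
  col T2: 2·0 + 0·2 + 1·0 + 0·-4 = 0

y = (p0:2, p1:0, p2:1, p3:0, p4:0, p5:0, p6:0, p7:0)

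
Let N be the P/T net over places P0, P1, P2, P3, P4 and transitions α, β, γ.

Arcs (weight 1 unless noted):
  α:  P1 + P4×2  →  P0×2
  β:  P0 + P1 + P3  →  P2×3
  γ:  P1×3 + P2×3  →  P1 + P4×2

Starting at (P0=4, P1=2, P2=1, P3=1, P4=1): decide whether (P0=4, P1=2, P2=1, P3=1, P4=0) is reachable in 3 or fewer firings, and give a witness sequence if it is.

NO — not reachable within 3 firings

depth 0: 1 marking
depth 1: 2 markings reached so far
depth 2: 2 markings reached so far
(frontier empty at depth 2; search complete)
target is not among the 2 markings reachable within 3 steps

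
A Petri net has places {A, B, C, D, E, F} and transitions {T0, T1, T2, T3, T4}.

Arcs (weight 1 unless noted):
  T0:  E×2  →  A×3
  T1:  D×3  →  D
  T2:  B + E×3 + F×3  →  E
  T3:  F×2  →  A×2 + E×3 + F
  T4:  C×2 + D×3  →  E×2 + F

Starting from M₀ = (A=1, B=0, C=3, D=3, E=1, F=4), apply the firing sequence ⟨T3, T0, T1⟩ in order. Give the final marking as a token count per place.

step 1: fire T3:  (A=1, B=0, C=3, D=3, E=1, F=4) → (A=3, B=0, C=3, D=3, E=4, F=3)
step 2: fire T0:  (A=3, B=0, C=3, D=3, E=4, F=3) → (A=6, B=0, C=3, D=3, E=2, F=3)
step 3: fire T1:  (A=6, B=0, C=3, D=3, E=2, F=3) → (A=6, B=0, C=3, D=1, E=2, F=3)

(A=6, B=0, C=3, D=1, E=2, F=3)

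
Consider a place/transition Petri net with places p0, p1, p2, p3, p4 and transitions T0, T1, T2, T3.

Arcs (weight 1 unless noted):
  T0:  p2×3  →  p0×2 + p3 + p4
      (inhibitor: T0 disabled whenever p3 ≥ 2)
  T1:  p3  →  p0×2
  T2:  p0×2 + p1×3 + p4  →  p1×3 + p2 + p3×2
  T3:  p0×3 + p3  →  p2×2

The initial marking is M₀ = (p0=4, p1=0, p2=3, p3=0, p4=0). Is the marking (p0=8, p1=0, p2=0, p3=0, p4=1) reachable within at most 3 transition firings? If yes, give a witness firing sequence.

YES — reachable via ⟨T0, T1⟩ (2 firings)

step 1: fire T0:  (p0=4, p1=0, p2=3, p3=0, p4=0) → (p0=6, p1=0, p2=0, p3=1, p4=1)
step 2: fire T1:  (p0=6, p1=0, p2=0, p3=1, p4=1) → (p0=8, p1=0, p2=0, p3=0, p4=1)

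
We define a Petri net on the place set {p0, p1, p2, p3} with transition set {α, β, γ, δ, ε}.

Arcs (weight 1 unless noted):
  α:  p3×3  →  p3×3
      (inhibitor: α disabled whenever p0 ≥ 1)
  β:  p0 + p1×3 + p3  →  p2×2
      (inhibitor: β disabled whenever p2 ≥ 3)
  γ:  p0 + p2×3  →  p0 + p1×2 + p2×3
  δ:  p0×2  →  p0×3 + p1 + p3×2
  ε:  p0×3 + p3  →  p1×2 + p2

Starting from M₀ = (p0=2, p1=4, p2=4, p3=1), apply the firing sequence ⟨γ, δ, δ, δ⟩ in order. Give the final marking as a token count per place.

(p0=5, p1=9, p2=4, p3=7)

step 1: fire γ:  (p0=2, p1=4, p2=4, p3=1) → (p0=2, p1=6, p2=4, p3=1)
step 2: fire δ:  (p0=2, p1=6, p2=4, p3=1) → (p0=3, p1=7, p2=4, p3=3)
step 3: fire δ:  (p0=3, p1=7, p2=4, p3=3) → (p0=4, p1=8, p2=4, p3=5)
step 4: fire δ:  (p0=4, p1=8, p2=4, p3=5) → (p0=5, p1=9, p2=4, p3=7)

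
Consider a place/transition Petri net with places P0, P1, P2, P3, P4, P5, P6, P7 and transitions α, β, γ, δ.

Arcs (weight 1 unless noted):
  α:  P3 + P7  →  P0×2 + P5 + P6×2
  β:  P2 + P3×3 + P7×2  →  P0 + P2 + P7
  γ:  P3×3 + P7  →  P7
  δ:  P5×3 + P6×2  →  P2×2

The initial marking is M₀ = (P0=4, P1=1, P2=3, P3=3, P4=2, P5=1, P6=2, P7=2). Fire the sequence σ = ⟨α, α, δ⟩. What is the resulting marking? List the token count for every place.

step 1: fire α:  (P0=4, P1=1, P2=3, P3=3, P4=2, P5=1, P6=2, P7=2) → (P0=6, P1=1, P2=3, P3=2, P4=2, P5=2, P6=4, P7=1)
step 2: fire α:  (P0=6, P1=1, P2=3, P3=2, P4=2, P5=2, P6=4, P7=1) → (P0=8, P1=1, P2=3, P3=1, P4=2, P5=3, P6=6, P7=0)
step 3: fire δ:  (P0=8, P1=1, P2=3, P3=1, P4=2, P5=3, P6=6, P7=0) → (P0=8, P1=1, P2=5, P3=1, P4=2, P5=0, P6=4, P7=0)

(P0=8, P1=1, P2=5, P3=1, P4=2, P5=0, P6=4, P7=0)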